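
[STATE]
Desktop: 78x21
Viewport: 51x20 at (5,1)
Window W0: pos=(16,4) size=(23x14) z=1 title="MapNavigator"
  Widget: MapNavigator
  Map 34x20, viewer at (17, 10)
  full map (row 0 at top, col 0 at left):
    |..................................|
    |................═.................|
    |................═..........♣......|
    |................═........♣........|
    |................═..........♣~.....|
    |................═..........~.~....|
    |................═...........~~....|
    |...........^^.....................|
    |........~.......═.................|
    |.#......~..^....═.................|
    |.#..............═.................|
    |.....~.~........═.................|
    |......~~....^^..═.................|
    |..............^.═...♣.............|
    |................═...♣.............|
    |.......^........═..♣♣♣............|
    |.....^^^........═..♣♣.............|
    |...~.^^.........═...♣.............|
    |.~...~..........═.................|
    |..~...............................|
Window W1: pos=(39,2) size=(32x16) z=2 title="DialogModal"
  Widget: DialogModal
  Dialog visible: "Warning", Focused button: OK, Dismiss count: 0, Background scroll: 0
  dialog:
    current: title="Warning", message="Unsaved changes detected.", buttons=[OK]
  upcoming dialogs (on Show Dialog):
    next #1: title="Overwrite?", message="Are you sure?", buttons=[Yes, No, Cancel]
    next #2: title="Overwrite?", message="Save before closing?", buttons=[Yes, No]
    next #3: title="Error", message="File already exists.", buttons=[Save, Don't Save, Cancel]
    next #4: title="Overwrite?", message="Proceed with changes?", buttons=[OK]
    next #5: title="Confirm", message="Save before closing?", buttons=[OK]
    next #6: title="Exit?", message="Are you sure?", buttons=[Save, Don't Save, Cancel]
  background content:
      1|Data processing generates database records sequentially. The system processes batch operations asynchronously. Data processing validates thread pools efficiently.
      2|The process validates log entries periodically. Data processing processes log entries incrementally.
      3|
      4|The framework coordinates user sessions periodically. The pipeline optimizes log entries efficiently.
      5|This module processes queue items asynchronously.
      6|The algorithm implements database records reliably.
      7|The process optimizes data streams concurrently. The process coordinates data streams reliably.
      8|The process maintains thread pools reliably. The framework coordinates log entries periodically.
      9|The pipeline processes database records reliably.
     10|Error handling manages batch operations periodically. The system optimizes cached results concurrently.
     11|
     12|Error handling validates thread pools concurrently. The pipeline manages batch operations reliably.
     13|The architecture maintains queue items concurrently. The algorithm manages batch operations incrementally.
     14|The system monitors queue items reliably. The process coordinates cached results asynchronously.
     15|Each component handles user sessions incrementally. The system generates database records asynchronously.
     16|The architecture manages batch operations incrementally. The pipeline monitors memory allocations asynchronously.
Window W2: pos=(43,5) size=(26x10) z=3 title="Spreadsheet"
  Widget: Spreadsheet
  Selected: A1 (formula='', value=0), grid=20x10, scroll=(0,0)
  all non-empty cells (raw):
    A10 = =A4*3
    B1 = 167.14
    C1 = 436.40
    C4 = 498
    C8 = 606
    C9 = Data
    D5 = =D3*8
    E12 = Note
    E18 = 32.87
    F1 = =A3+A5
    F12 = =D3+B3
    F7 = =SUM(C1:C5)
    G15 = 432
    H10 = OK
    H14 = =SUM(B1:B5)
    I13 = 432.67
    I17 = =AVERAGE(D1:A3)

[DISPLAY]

                                                   
                                  ┏━━━━━━━━━━━━━━━━
                                  ┃ DialogModal    
           ┏━━━━━━━━━━━━━━━━━━━━━┓┠────────────────
           ┃ MapNavigator        ┃┃Dat┏━━━━━━━━━━━━
           ┠─────────────────────┨┃The┃ Spreadsheet
           ┃.........═..........~┃┃   ┠────────────
           ┃.........═...........┃┃Th┌┃A1:         
           ┃....^^...............┃┃Th│┃       A    
           ┃.~.......═...........┃┃Th│┃------------
           ┃.~..^....═...........┃┃Th│┃  1      [0]
           ┃.........═@..........┃┃Th└┃  2        0
           ┃~........═...........┃┃The┃  3        0
           ┃~....^^..═...........┃┃Err┗━━━━━━━━━━━━
           ┃.......^.═...♣.......┃┃                
           ┃.........═...♣.......┃┃Error handling v
           ┗━━━━━━━━━━━━━━━━━━━━━┛┗━━━━━━━━━━━━━━━━
                                                   
                                                   
                                                   


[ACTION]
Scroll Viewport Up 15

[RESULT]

                                                   
                                                   
                                  ┏━━━━━━━━━━━━━━━━
                                  ┃ DialogModal    
           ┏━━━━━━━━━━━━━━━━━━━━━┓┠────────────────
           ┃ MapNavigator        ┃┃Dat┏━━━━━━━━━━━━
           ┠─────────────────────┨┃The┃ Spreadsheet
           ┃.........═..........~┃┃   ┠────────────
           ┃.........═...........┃┃Th┌┃A1:         
           ┃....^^...............┃┃Th│┃       A    
           ┃.~.......═...........┃┃Th│┃------------
           ┃.~..^....═...........┃┃Th│┃  1      [0]
           ┃.........═@..........┃┃Th└┃  2        0
           ┃~........═...........┃┃The┃  3        0
           ┃~....^^..═...........┃┃Err┗━━━━━━━━━━━━
           ┃.......^.═...♣.......┃┃                
           ┃.........═...♣.......┃┃Error handling v
           ┗━━━━━━━━━━━━━━━━━━━━━┛┗━━━━━━━━━━━━━━━━
                                                   
                                                   


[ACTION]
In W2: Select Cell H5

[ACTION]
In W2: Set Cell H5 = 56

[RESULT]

                                                   
                                                   
                                  ┏━━━━━━━━━━━━━━━━
                                  ┃ DialogModal    
           ┏━━━━━━━━━━━━━━━━━━━━━┓┠────────────────
           ┃ MapNavigator        ┃┃Dat┏━━━━━━━━━━━━
           ┠─────────────────────┨┃The┃ Spreadsheet
           ┃.........═..........~┃┃   ┠────────────
           ┃.........═...........┃┃Th┌┃H5: 56      
           ┃....^^...............┃┃Th│┃       A    
           ┃.~.......═...........┃┃Th│┃------------
           ┃.~..^....═...........┃┃Th│┃  1        0
           ┃.........═@..........┃┃Th└┃  2        0
           ┃~........═...........┃┃The┃  3        0
           ┃~....^^..═...........┃┃Err┗━━━━━━━━━━━━
           ┃.......^.═...♣.......┃┃                
           ┃.........═...♣.......┃┃Error handling v
           ┗━━━━━━━━━━━━━━━━━━━━━┛┗━━━━━━━━━━━━━━━━
                                                   
                                                   


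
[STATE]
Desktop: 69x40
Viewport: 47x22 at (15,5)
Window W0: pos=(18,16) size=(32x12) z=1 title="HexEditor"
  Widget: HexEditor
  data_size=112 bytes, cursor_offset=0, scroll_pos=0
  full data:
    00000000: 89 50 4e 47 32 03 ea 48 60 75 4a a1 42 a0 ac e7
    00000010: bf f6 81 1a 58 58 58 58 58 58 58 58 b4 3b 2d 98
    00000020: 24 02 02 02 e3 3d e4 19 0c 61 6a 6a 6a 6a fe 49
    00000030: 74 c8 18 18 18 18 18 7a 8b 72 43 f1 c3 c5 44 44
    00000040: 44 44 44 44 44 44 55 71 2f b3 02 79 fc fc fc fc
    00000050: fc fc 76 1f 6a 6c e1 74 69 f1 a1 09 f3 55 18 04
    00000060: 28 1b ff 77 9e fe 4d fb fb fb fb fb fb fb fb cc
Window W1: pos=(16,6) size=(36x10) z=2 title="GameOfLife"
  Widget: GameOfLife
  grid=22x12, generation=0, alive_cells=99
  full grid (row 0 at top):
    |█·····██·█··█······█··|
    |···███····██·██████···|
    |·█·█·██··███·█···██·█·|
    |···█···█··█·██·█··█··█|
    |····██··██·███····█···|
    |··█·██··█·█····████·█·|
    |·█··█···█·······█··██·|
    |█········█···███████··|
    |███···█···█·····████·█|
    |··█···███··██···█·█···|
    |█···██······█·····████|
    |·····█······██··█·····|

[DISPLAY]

                                               
 ┏━━━━━━━━━━━━━━━━━━━━━━━━━━━━━━━━━━┓          
 ┃ GameOfLife                       ┃          
 ┠──────────────────────────────────┨          
 ┃Gen: 0                            ┃          
 ┃···█···█··█·██·█··█··█            ┃          
 ┃····██··██·███····█···            ┃          
 ┃··█·██··█·█····████·█·            ┃          
 ┃·█··█···█·······█··██·            ┃          
 ┃█········█···███████··            ┃          
 ┗━━━━━━━━━━━━━━━━━━━━━━━━━━━━━━━━━━┛          
   ┏━━━━━━━━━━━━━━━━━━━━━━━━━━━━━━┓            
   ┃ HexEditor                    ┃            
   ┠──────────────────────────────┨            
   ┃00000000  89 50 4e 47 32 03 ea┃            
   ┃00000010  bf f6 81 1a 58 58 58┃            
   ┃00000020  24 02 02 02 e3 3d e4┃            
   ┃00000030  74 c8 18 18 18 18 18┃            
   ┃00000040  44 44 44 44 44 44 55┃            
   ┃00000050  fc fc 76 1f 6a 6c e1┃            
   ┃00000060  28 1b ff 77 9e fe 4d┃            
   ┃                              ┃            


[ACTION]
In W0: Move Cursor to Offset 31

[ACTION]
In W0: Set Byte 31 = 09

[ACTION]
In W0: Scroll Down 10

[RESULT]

                                               
 ┏━━━━━━━━━━━━━━━━━━━━━━━━━━━━━━━━━━┓          
 ┃ GameOfLife                       ┃          
 ┠──────────────────────────────────┨          
 ┃Gen: 0                            ┃          
 ┃···█···█··█·██·█··█··█            ┃          
 ┃····██··██·███····█···            ┃          
 ┃··█·██··█·█····████·█·            ┃          
 ┃·█··█···█·······█··██·            ┃          
 ┃█········█···███████··            ┃          
 ┗━━━━━━━━━━━━━━━━━━━━━━━━━━━━━━━━━━┛          
   ┏━━━━━━━━━━━━━━━━━━━━━━━━━━━━━━┓            
   ┃ HexEditor                    ┃            
   ┠──────────────────────────────┨            
   ┃00000060  28 1b ff 77 9e fe 4d┃            
   ┃                              ┃            
   ┃                              ┃            
   ┃                              ┃            
   ┃                              ┃            
   ┃                              ┃            
   ┃                              ┃            
   ┃                              ┃            


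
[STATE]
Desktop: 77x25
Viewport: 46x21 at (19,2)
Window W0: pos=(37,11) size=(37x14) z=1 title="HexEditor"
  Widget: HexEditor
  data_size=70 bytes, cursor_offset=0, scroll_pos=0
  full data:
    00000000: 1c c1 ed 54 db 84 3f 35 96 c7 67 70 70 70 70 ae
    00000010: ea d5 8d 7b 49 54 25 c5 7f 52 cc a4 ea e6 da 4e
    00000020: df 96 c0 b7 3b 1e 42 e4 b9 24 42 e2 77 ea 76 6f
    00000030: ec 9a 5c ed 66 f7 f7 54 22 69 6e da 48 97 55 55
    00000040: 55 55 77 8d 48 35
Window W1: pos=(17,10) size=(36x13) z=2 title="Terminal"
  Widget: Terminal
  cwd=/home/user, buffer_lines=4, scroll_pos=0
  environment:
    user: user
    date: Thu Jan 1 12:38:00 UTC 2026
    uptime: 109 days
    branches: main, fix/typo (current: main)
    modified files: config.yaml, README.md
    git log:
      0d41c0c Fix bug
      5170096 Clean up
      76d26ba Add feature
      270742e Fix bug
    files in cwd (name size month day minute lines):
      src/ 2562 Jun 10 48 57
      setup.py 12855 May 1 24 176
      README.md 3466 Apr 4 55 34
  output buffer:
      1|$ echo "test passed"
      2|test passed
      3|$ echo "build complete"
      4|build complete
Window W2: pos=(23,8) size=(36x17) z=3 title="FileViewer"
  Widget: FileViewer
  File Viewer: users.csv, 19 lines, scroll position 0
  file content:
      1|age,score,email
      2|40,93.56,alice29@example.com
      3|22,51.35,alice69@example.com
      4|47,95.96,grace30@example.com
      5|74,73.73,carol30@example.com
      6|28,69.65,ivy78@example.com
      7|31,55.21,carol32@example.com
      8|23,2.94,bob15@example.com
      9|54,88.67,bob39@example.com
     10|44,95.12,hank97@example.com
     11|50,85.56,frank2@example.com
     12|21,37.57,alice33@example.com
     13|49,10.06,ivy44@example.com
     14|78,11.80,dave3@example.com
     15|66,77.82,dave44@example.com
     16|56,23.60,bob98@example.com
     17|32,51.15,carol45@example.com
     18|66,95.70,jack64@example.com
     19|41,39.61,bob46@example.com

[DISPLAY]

                                              
                                              
                                              
                                              
                                              
                                              
    ┏━━━━━━━━━━━━━━━━━━━━━━━━━━━━━━━━━━┓      
    ┃ FileViewer                       ┃      
━━━━┠──────────────────────────────────┨      
Term┃age,score,email                  ▲┃━━━━━━
────┃40,93.56,alice29@example.com     █┃      
 ech┃22,51.35,alice69@example.com     ░┃──────
est ┃47,95.96,grace30@example.com     ░┃ db 84
 ech┃74,73.73,carol30@example.com     ░┃ 49 54
uild┃28,69.65,ivy78@example.com       ░┃ 3b 1e
 █  ┃31,55.21,carol32@example.com     ░┃ 66 f7
    ┃23,2.94,bob15@example.com        ░┃ 48 35
    ┃54,88.67,bob39@example.com       ░┃      
    ┃44,95.12,hank97@example.com      ░┃      
    ┃50,85.56,frank2@example.com      ░┃      
━━━━┃21,37.57,alice33@example.com     ░┃      


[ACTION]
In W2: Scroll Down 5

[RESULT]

                                              
                                              
                                              
                                              
                                              
                                              
    ┏━━━━━━━━━━━━━━━━━━━━━━━━━━━━━━━━━━┓      
    ┃ FileViewer                       ┃      
━━━━┠──────────────────────────────────┨      
Term┃28,69.65,ivy78@example.com       ▲┃━━━━━━
────┃31,55.21,carol32@example.com     ░┃      
 ech┃23,2.94,bob15@example.com        ░┃──────
est ┃54,88.67,bob39@example.com       ░┃ db 84
 ech┃44,95.12,hank97@example.com      ░┃ 49 54
uild┃50,85.56,frank2@example.com      ░┃ 3b 1e
 █  ┃21,37.57,alice33@example.com     ░┃ 66 f7
    ┃49,10.06,ivy44@example.com       ░┃ 48 35
    ┃78,11.80,dave3@example.com       ░┃      
    ┃66,77.82,dave44@example.com      ░┃      
    ┃56,23.60,bob98@example.com       █┃      
━━━━┃32,51.15,carol45@example.com     ░┃      


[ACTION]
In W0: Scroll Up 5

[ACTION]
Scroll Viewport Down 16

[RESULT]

                                              
                                              
                                              
                                              
    ┏━━━━━━━━━━━━━━━━━━━━━━━━━━━━━━━━━━┓      
    ┃ FileViewer                       ┃      
━━━━┠──────────────────────────────────┨      
Term┃28,69.65,ivy78@example.com       ▲┃━━━━━━
────┃31,55.21,carol32@example.com     ░┃      
 ech┃23,2.94,bob15@example.com        ░┃──────
est ┃54,88.67,bob39@example.com       ░┃ db 84
 ech┃44,95.12,hank97@example.com      ░┃ 49 54
uild┃50,85.56,frank2@example.com      ░┃ 3b 1e
 █  ┃21,37.57,alice33@example.com     ░┃ 66 f7
    ┃49,10.06,ivy44@example.com       ░┃ 48 35
    ┃78,11.80,dave3@example.com       ░┃      
    ┃66,77.82,dave44@example.com      ░┃      
    ┃56,23.60,bob98@example.com       █┃      
━━━━┃32,51.15,carol45@example.com     ░┃      
    ┃66,95.70,jack64@example.com      ▼┃      
    ┗━━━━━━━━━━━━━━━━━━━━━━━━━━━━━━━━━━┛━━━━━━


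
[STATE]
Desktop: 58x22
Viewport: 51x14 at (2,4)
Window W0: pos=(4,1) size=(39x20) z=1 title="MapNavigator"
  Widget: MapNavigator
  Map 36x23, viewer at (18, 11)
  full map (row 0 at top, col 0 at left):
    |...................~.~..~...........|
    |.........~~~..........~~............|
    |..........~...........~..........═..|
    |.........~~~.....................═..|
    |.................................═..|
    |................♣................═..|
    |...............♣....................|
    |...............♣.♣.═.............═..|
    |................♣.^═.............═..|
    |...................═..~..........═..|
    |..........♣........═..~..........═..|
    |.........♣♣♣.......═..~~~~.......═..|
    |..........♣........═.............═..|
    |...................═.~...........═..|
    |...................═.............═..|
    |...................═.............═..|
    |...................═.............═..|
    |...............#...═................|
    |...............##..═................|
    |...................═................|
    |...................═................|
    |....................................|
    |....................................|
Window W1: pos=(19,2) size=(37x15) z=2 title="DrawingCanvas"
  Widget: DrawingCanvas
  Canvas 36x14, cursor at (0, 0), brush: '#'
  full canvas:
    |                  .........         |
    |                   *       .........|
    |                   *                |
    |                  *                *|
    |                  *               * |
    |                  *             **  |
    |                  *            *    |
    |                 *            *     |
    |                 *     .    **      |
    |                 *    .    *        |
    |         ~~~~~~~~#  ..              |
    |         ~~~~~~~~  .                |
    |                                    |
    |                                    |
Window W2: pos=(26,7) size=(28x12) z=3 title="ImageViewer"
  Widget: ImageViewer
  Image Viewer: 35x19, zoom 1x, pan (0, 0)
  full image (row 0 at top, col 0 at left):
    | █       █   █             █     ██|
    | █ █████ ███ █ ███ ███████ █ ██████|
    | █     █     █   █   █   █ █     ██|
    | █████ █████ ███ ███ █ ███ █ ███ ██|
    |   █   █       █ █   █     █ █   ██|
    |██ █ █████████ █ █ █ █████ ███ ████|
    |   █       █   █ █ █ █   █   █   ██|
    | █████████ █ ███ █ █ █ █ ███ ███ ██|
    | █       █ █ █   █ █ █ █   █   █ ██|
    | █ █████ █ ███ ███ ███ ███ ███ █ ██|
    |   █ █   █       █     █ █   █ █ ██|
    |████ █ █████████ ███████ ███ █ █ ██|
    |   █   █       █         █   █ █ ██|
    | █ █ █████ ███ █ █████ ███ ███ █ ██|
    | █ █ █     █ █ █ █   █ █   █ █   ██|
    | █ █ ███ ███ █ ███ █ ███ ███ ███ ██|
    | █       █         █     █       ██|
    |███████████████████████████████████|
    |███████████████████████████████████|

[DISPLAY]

  ┃.........~~~..┠─────────────────────────────────
  ┃..............┃+                 .........      
  ┃..............┃                   *       ......
  ┃..............┃      ┏━━━━━━━━━━━━━━━━━━━━━━━━━━
  ┃..............┃      ┃ ImageViewer              
  ┃..............┃      ┠──────────────────────────
  ┃..............┃      ┃ █       █   █            
  ┃..........♣...┃      ┃ █ █████ ███ █ ███ ███████
  ┃.........♣♣♣..┃      ┃ █     █     █   █   █   █
  ┃..........♣...┃      ┃ █████ █████ ███ ███ █ ███
  ┃..............┃      ┃   █   █       █ █   █    
  ┃..............┃      ┃██ █ █████████ █ █ █ █████
  ┃..............┗━━━━━━┃   █       █   █ █ █ █   █
  ┃...................═.┃ █████████ █ ███ █ █ █ █ █


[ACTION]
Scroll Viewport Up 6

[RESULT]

                                                   
  ┏━━━━━━━━━━━━━━━━━━━━━━━━━━━━━━━━━━━━━┓          
  ┃ MapNavigator ┏━━━━━━━━━━━━━━━━━━━━━━━━━━━━━━━━━
  ┠──────────────┃ DrawingCanvas                   
  ┃.........~~~..┠─────────────────────────────────
  ┃..............┃+                 .........      
  ┃..............┃                   *       ......
  ┃..............┃      ┏━━━━━━━━━━━━━━━━━━━━━━━━━━
  ┃..............┃      ┃ ImageViewer              
  ┃..............┃      ┠──────────────────────────
  ┃..............┃      ┃ █       █   █            
  ┃..........♣...┃      ┃ █ █████ ███ █ ███ ███████
  ┃.........♣♣♣..┃      ┃ █     █     █   █   █   █
  ┃..........♣...┃      ┃ █████ █████ ███ ███ █ ███


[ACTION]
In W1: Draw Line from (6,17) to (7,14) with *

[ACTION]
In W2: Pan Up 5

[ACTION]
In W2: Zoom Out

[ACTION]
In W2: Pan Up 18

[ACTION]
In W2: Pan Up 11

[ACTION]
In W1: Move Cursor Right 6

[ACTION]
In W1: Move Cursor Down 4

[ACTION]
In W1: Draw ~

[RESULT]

                                                   
  ┏━━━━━━━━━━━━━━━━━━━━━━━━━━━━━━━━━━━━━┓          
  ┃ MapNavigator ┏━━━━━━━━━━━━━━━━━━━━━━━━━━━━━━━━━
  ┠──────────────┃ DrawingCanvas                   
  ┃.........~~~..┠─────────────────────────────────
  ┃..............┃                  .........      
  ┃..............┃                   *       ......
  ┃..............┃      ┏━━━━━━━━━━━━━━━━━━━━━━━━━━
  ┃..............┃      ┃ ImageViewer              
  ┃..............┃      ┠──────────────────────────
  ┃..............┃      ┃ █       █   █            
  ┃..........♣...┃      ┃ █ █████ ███ █ ███ ███████
  ┃.........♣♣♣..┃      ┃ █     █     █   █   █   █
  ┃..........♣...┃      ┃ █████ █████ ███ ███ █ ███


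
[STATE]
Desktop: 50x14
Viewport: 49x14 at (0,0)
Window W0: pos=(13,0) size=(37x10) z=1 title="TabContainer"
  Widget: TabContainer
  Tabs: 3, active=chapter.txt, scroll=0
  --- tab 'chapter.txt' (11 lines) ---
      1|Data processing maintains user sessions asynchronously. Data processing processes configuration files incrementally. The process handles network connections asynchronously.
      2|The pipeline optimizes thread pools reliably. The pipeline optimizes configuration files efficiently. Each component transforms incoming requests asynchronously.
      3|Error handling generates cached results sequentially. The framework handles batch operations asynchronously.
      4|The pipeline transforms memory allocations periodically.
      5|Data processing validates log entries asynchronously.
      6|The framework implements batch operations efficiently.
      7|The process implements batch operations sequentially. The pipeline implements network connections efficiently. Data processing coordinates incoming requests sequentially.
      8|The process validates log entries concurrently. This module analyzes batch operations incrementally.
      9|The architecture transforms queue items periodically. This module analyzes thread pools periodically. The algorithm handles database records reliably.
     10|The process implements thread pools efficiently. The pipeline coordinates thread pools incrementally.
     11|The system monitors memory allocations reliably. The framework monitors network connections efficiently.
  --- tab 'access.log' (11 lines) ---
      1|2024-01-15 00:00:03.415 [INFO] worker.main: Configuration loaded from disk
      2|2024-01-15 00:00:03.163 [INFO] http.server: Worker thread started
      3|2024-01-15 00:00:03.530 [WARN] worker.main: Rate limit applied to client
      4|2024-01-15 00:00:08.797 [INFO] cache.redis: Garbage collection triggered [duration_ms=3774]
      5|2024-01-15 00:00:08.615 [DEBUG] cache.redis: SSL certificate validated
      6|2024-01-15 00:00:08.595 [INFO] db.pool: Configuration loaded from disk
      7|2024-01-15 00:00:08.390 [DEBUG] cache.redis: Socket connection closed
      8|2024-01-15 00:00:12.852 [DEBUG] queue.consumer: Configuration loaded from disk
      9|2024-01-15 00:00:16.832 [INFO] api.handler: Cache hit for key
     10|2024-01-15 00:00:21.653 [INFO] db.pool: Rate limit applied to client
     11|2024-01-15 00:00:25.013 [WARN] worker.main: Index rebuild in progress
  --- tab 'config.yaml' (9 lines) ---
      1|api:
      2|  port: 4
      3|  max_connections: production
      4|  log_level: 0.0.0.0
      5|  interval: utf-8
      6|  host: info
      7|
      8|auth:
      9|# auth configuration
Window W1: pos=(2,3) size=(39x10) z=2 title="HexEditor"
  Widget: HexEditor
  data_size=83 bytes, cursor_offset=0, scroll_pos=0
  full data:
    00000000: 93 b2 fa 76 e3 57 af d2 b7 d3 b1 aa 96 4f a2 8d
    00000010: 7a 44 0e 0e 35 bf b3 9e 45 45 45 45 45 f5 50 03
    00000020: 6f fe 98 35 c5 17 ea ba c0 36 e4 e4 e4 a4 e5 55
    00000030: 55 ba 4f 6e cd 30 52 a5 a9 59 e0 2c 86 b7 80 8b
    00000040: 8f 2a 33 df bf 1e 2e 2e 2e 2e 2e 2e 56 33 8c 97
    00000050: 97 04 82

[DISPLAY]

             ┏━━━━━━━━━━━━━━━━━━━━━━━━━━━━━━━━━━━
             ┃ TabContainer                      
             ┠───────────────────────────────────
  ┏━━━━━━━━━━━━━━━━━━━━━━━━━━━━━━━━━━━━━┓ config.
  ┃ HexEditor                           ┃────────
  ┠─────────────────────────────────────┨ser sess
  ┃00000000  93 b2 fa 76 e3 57 af d2  b7┃ad pools
  ┃00000010  7a 44 0e 0e 35 bf b3 9e  45┃ched res
  ┃00000020  6f fe 98 35 c5 17 ea ba  c0┃ory allo
  ┃00000030  55 ba 4f 6e cd 30 52 a5  a9┃━━━━━━━━
  ┃00000040  8f 2a 33 df bf 1e 2e 2e  2e┃        
  ┃00000050  97 04 82                   ┃        
  ┗━━━━━━━━━━━━━━━━━━━━━━━━━━━━━━━━━━━━━┛        
                                                 


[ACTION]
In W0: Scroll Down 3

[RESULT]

             ┏━━━━━━━━━━━━━━━━━━━━━━━━━━━━━━━━━━━
             ┃ TabContainer                      
             ┠───────────────────────────────────
  ┏━━━━━━━━━━━━━━━━━━━━━━━━━━━━━━━━━━━━━┓ config.
  ┃ HexEditor                           ┃────────
  ┠─────────────────────────────────────┨ory allo
  ┃00000000  93 b2 fa 76 e3 57 af d2  b7┃og entri
  ┃00000010  7a 44 0e 0e 35 bf b3 9e  45┃tch oper
  ┃00000020  6f fe 98 35 c5 17 ea ba  c0┃h operat
  ┃00000030  55 ba 4f 6e cd 30 52 a5  a9┃━━━━━━━━
  ┃00000040  8f 2a 33 df bf 1e 2e 2e  2e┃        
  ┃00000050  97 04 82                   ┃        
  ┗━━━━━━━━━━━━━━━━━━━━━━━━━━━━━━━━━━━━━┛        
                                                 


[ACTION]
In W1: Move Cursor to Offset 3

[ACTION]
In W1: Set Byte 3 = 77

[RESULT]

             ┏━━━━━━━━━━━━━━━━━━━━━━━━━━━━━━━━━━━
             ┃ TabContainer                      
             ┠───────────────────────────────────
  ┏━━━━━━━━━━━━━━━━━━━━━━━━━━━━━━━━━━━━━┓ config.
  ┃ HexEditor                           ┃────────
  ┠─────────────────────────────────────┨ory allo
  ┃00000000  93 b2 fa 77 e3 57 af d2  b7┃og entri
  ┃00000010  7a 44 0e 0e 35 bf b3 9e  45┃tch oper
  ┃00000020  6f fe 98 35 c5 17 ea ba  c0┃h operat
  ┃00000030  55 ba 4f 6e cd 30 52 a5  a9┃━━━━━━━━
  ┃00000040  8f 2a 33 df bf 1e 2e 2e  2e┃        
  ┃00000050  97 04 82                   ┃        
  ┗━━━━━━━━━━━━━━━━━━━━━━━━━━━━━━━━━━━━━┛        
                                                 


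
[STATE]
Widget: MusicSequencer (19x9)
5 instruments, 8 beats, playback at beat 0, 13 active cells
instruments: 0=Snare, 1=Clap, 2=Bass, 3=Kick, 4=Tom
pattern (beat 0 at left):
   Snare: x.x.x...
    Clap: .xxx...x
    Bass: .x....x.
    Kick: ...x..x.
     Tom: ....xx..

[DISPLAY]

      ▼1234567     
 Snare█·█·█···     
  Clap·███···█     
  Bass·█····█·     
  Kick···█··█·     
   Tom····██··     
                   
                   
                   


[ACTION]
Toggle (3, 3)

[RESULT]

      ▼1234567     
 Snare█·█·█···     
  Clap·███···█     
  Bass·█····█·     
  Kick······█·     
   Tom····██··     
                   
                   
                   


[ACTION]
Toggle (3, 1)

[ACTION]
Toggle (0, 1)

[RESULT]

      ▼1234567     
 Snare███·█···     
  Clap·███···█     
  Bass·█····█·     
  Kick·█····█·     
   Tom····██··     
                   
                   
                   


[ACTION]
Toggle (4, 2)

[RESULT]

      ▼1234567     
 Snare███·█···     
  Clap·███···█     
  Bass·█····█·     
  Kick·█····█·     
   Tom··█·██··     
                   
                   
                   


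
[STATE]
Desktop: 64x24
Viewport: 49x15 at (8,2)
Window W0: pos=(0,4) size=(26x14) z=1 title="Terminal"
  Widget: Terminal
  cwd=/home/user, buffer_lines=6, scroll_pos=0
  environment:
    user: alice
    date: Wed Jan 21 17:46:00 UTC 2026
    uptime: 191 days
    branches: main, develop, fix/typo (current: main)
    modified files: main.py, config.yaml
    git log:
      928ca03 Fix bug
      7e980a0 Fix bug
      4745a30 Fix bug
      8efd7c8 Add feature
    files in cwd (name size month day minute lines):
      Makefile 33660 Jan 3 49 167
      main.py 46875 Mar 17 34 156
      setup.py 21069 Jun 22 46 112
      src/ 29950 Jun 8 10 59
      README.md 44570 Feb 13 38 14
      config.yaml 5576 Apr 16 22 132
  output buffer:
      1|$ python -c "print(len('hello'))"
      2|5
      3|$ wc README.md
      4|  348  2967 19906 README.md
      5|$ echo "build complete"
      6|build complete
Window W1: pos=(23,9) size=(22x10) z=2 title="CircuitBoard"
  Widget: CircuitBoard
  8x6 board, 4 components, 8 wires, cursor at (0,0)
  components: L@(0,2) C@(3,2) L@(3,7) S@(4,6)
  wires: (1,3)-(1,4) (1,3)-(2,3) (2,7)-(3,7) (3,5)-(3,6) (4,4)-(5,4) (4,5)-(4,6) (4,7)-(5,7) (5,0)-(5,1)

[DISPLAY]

                                                 
                                                 
━━━━━━━━━━━━━━━━━┓                               
al               ┃                               
─────────────────┨                               
n -c "print(len('┃                               
                 ┃                               
ADME.md        ┏━━━━━━━━━━━━━━━━━━━━┓            
2967 19906 READ┃ CircuitBoard       ┃            
"build complete┠────────────────────┨            
omplete        ┃   0 1 2 3 4 5 6 7  ┃            
               ┃0  [.]      L       ┃            
               ┃                    ┃            
               ┃1               · ─ ┃            
               ┃                │   ┃            


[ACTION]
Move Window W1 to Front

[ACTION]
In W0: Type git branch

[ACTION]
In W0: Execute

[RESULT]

                                                 
                                                 
━━━━━━━━━━━━━━━━━┓                               
al               ┃                               
─────────────────┨                               
                 ┃                               
ADME.md          ┃                               
2967 19906 READ┏━━━━━━━━━━━━━━━━━━━━┓            
"build complete┃ CircuitBoard       ┃            
omplete        ┠────────────────────┨            
ranch          ┃   0 1 2 3 4 5 6 7  ┃            
               ┃0  [.]      L       ┃            
op             ┃                    ┃            
ypo            ┃1               · ─ ┃            
               ┃                │   ┃            


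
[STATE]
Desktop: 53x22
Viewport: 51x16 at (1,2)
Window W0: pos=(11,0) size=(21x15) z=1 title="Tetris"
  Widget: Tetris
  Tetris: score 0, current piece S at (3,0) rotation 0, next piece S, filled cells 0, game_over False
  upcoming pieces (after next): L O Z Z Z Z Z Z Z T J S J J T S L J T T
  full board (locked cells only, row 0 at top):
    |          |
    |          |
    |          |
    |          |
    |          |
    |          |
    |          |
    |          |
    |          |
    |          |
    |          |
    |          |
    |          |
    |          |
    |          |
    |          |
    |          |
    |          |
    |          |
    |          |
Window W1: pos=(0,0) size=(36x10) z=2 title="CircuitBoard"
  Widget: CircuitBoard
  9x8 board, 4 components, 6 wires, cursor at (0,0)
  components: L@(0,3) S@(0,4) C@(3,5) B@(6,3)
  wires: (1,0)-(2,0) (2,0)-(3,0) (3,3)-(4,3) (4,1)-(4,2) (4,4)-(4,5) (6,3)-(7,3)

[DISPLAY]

──────────────────────────────────┨                
   0 1 2 3 4 5 6 7 8              ┃                
0  [.]          L   S             ┃                
                                  ┃                
1   ·                             ┃                
    │                             ┃                
2   ·                             ┃                
━━━━━━━━━━━━━━━━━━━━━━━━━━━━━━━━━━┛                
          ┃          │0       ┃                    
          ┃          │        ┃                    
          ┃          │        ┃                    
          ┃          │        ┃                    
          ┗━━━━━━━━━━━━━━━━━━━┛                    
                                                   
                                                   
                                                   


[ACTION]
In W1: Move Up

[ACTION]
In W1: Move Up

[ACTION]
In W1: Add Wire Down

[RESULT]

──────────────────────────────────┨                
   0 1 2 3 4 5 6 7 8              ┃                
0  [.]          L   S             ┃                
    │                             ┃                
1   ·                             ┃                
    │                             ┃                
2   ·                             ┃                
━━━━━━━━━━━━━━━━━━━━━━━━━━━━━━━━━━┛                
          ┃          │0       ┃                    
          ┃          │        ┃                    
          ┃          │        ┃                    
          ┃          │        ┃                    
          ┗━━━━━━━━━━━━━━━━━━━┛                    
                                                   
                                                   
                                                   


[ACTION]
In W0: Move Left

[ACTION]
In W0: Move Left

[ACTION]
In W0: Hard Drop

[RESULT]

──────────────────────────────────┨                
   0 1 2 3 4 5 6 7 8              ┃                
0  [.]          L   S             ┃                
    │                             ┃                
1   ·                             ┃                
    │                             ┃                
2   ·                             ┃                
━━━━━━━━━━━━━━━━━━━━━━━━━━━━━━━━━━┛                
          ┃          │0       ┃                    
          ┃          │        ┃                    
          ┃  ░░      │        ┃                    
          ┃ ░░       │        ┃                    
          ┗━━━━━━━━━━━━━━━━━━━┛                    
                                                   
                                                   
                                                   
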